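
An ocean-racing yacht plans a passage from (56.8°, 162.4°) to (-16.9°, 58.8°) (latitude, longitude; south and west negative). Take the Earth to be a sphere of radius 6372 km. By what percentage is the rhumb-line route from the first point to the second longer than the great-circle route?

3.1%

Great circle: σ = 1.9460 rad → d_gc = Rσ = 12399.8 km
Rhumb: Δφ = -1.2863, Δλ = -1.8082, Δψ = -1.5096, q = Δφ/Δψ = 0.8521 → d_rh = R√(Δφ²+q²Δλ²) = 12789.0 km
Excess = (12789.0 − 12399.8) / 12399.8 = 389.2 / 12399.8 = 3.14% ≈ 3.1%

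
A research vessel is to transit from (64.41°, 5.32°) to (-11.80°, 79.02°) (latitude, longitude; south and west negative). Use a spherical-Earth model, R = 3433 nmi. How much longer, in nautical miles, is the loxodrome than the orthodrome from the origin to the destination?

120 nmi

Great circle: cos σ = sin φ₁ sin φ₂ + cos φ₁ cos φ₂ cos Δλ,  σ = 1.6366 rad → d_gc = 5618.5 nmi
Rhumb line: Δψ = -1.6898, q = Δφ/Δψ = 0.7872, d_rh = R√(Δφ²+q²Δλ²) = 5738.8 nmi
Excess = 5738.8 − 5618.5 = 120.3 ≈ 120 nmi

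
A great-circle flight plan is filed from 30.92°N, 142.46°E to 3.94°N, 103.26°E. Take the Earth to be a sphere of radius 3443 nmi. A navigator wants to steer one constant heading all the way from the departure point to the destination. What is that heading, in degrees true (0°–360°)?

233.9°

Meridional parts: M(φ₁)=+0.5679, M(φ₂)=+0.0688 → ΔM = -0.4991;  Δλ = -0.6842 rad
tan C = Δλ / ΔM = +1.3708 → C = 233.89°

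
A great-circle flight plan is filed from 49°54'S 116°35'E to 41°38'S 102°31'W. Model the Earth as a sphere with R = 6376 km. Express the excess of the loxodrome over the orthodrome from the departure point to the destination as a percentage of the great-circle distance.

19.6%

Great circle: σ = 1.4358 rad → d_gc = Rσ = 9154.7 km
Rhumb: Δφ = +0.1443, Δλ = +2.4592, Δψ = +0.2074, q = Δφ/Δψ = 0.6957 → d_rh = R√(Δφ²+q²Δλ²) = 10947.0 km
Excess = (10947.0 − 9154.7) / 9154.7 = 1792.3 / 9154.7 = 19.58% ≈ 19.6%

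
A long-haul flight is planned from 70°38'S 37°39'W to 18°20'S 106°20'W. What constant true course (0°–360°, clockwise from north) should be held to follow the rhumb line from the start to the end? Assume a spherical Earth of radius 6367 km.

Δψ = ln[tan(π/4+φ₂/2)/tan(π/4+φ₁/2)] = +1.4427
Δλ = -1.1988 rad (taken the short way round)
course = atan2(Δλ, Δψ) = 320.28°

320.3°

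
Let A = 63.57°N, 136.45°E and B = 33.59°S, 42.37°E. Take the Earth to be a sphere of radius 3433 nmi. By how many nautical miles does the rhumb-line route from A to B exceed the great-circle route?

151 nmi

Great circle: cos σ = sin φ₁ sin φ₂ + cos φ₁ cos φ₂ cos Δλ,  σ = 2.1198 rad → d_gc = 7277.1 nmi
Rhumb line: Δψ = -2.0720, q = Δφ/Δψ = 0.8184, d_rh = R√(Δφ²+q²Δλ²) = 7428.0 nmi
Excess = 7428.0 − 7277.1 = 150.9 ≈ 151 nmi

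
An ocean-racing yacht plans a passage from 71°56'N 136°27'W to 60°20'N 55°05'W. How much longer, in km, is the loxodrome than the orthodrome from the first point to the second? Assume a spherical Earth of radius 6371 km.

269 km

Great circle: cos σ = sin φ₁ sin φ₂ + cos φ₁ cos φ₂ cos Δλ,  σ = 0.5565 rad → d_gc = 3545.3 km
Rhumb line: Δψ = -0.5103, q = Δφ/Δψ = 0.3967, d_rh = R√(Δφ²+q²Δλ²) = 3814.1 km
Excess = 3814.1 − 3545.3 = 268.8 ≈ 269 km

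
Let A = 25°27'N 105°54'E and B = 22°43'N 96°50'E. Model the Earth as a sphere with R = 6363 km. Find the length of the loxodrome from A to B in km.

Δψ = ln[tan(π/4+φ₂/2)/tan(π/4+φ₁/2)] = -0.0523;  Δφ = -0.0477 rad,  Δλ = -0.1582 rad
q = Δφ/Δψ = 0.9128
d = R·√(Δφ² + q²Δλ²) = 6363·0.15212 = 968 km

968 km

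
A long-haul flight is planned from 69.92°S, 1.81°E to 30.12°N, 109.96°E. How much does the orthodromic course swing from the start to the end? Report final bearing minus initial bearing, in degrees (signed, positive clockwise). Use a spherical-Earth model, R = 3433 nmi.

-72.3°

At departure: θ₁ = atan2(sin Δλ cos φ₂, cos φ₁ sin φ₂ − sin φ₁ cos φ₂ cos Δλ) = 95.61°
At arrival: θ₂ = atan2(sin Δλ cos φ₁, −cos φ₂ sin φ₁ + sin φ₂ cos φ₁ cos Δλ) = 23.27°
Δθ = θ₂ − θ₁ = -72.3°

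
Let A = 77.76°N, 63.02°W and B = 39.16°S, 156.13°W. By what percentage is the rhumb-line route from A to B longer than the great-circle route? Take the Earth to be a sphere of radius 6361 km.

3.5%

Great circle: σ = 2.2473 rad → d_gc = Rσ = 14294.9 km
Rhumb: Δφ = -2.0406, Δλ = -1.6251, Δψ = -2.9767, q = Δφ/Δψ = 0.6855 → d_rh = R√(Δφ²+q²Δλ²) = 14788.9 km
Excess = (14788.9 − 14294.9) / 14294.9 = 494.0 / 14294.9 = 3.46% ≈ 3.5%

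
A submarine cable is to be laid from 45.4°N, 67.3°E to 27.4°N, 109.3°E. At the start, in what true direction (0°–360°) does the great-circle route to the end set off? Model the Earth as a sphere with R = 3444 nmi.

θ = atan2( sin Δλ·cos φ₂ ,  cos φ₁ sin φ₂ − sin φ₁ cos φ₂ cos Δλ )
  = atan2(+0.5941, -0.1466) = 103.87°

103.9°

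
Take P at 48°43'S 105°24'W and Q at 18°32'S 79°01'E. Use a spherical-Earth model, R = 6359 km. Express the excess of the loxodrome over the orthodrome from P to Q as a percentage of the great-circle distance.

29.7%

Great circle: σ = 1.9658 rad → d_gc = Rσ = 12500.8 km
Rhumb: Δφ = +0.5268, Δλ = -3.0645, Δψ = +0.6470, q = Δφ/Δψ = 0.8142 → d_rh = R√(Δφ²+q²Δλ²) = 16215.8 km
Excess = (16215.8 − 12500.8) / 12500.8 = 3715.0 / 12500.8 = 29.72% ≈ 29.7%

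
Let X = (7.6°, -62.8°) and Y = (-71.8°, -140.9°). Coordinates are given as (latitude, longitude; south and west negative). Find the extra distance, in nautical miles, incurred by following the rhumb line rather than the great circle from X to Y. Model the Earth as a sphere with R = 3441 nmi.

Great circle: cos σ = sin φ₁ sin φ₂ + cos φ₁ cos φ₂ cos Δλ,  σ = 1.6326 rad → d_gc = 5617.9 nmi
Rhumb line: Δψ = -1.9645, q = Δφ/Δψ = 0.7054, d_rh = R√(Δφ²+q²Δλ²) = 5804.0 nmi
Excess = 5804.0 − 5617.9 = 186.1 ≈ 186 nmi

186 nmi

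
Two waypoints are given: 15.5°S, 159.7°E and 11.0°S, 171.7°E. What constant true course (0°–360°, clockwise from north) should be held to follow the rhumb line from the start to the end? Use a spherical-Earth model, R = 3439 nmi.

Δψ = ln[tan(π/4+φ₂/2)/tan(π/4+φ₁/2)] = +0.0807
Δλ = +0.2094 rad (taken the short way round)
course = atan2(Δλ, Δψ) = 68.93°

68.9°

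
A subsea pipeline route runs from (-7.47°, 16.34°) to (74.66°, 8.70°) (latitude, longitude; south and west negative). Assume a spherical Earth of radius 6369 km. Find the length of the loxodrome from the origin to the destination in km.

9147 km

Δψ = ln[tan(π/4+φ₂/2)/tan(π/4+φ₁/2)] = +2.1357;  Δφ = +1.4334 rad,  Δλ = -0.1333 rad
q = Δφ/Δψ = 0.6712
d = R·√(Δφ² + q²Δλ²) = 6369·1.43623 = 9147 km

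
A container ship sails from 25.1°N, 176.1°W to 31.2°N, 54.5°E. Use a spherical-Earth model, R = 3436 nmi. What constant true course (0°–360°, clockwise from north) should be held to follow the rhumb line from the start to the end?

Meridional parts: M(φ₁)=+0.4528, M(φ₂)=+0.5736 → ΔM = +0.1208;  Δλ = -2.2585 rad
tan C = Δλ / ΔM = -18.6900 → C = 273.06°

273.1°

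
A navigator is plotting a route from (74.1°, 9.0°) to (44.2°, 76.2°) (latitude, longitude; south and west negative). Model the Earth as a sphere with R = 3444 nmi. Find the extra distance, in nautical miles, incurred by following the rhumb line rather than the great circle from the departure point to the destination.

Great circle: cos σ = sin φ₁ sin φ₂ + cos φ₁ cos φ₂ cos Δλ,  σ = 0.7279 rad → d_gc = 2506.7 nmi
Rhumb line: Δψ = -1.1068, q = Δφ/Δψ = 0.4715, d_rh = R√(Δφ²+q²Δλ²) = 2618.6 nmi
Excess = 2618.6 − 2506.7 = 111.9 ≈ 112 nmi

112 nmi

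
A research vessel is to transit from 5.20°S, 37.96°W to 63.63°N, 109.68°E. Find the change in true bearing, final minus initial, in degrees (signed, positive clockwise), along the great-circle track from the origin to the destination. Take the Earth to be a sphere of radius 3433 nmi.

At departure: θ₁ = atan2(sin Δλ cos φ₂, cos φ₁ sin φ₂ − sin φ₁ cos φ₂ cos Δλ) = 15.48°
At arrival: θ₂ = atan2(sin Δλ cos φ₁, −cos φ₂ sin φ₁ + sin φ₂ cos φ₁ cos Δλ) = 143.24°
Δθ = θ₂ − θ₁ = +127.8°

+127.8°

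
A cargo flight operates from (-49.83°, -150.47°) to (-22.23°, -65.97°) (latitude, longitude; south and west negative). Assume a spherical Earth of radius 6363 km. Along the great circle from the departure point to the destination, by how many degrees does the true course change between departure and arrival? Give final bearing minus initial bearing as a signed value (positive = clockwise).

-57.6°

At departure: θ₁ = atan2(sin Δλ cos φ₂, cos φ₁ sin φ₂ − sin φ₁ cos φ₂ cos Δλ) = 100.83°
At arrival: θ₂ = atan2(sin Δλ cos φ₁, −cos φ₂ sin φ₁ + sin φ₂ cos φ₁ cos Δλ) = 43.19°
Δθ = θ₂ − θ₁ = -57.6°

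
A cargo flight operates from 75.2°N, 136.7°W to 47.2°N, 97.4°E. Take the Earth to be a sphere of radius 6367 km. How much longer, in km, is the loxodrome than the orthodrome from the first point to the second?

1085 km

Great circle: cos σ = sin φ₁ sin φ₂ + cos φ₁ cos φ₂ cos Δλ,  σ = 0.9177 rad → d_gc = 5843.3 km
Rhumb line: Δψ = -1.1044, q = Δφ/Δψ = 0.4425, d_rh = R√(Δφ²+q²Δλ²) = 6928.7 km
Excess = 6928.7 − 5843.3 = 1085.4 ≈ 1085 km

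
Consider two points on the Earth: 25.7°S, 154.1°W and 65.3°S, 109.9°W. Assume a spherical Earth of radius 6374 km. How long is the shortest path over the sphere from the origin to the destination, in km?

cos σ = sin φ₁ sin φ₂ + cos φ₁ cos φ₂ cos Δλ
      = sin(-25.70°)sin(-65.30°) + cos(-25.70°)cos(-65.30°)cos(44.20°) = 0.6639
σ = 48.400° → d = Rσ = 6374·0.84475 = 5384 km

5384 km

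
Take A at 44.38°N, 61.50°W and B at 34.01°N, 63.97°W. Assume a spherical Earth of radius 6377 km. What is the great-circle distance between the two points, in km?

1174 km

Haversine: a = sin²(Δφ/2)+cos φ₁ cos φ₂ sin²(Δλ/2) = 0.00844;  σ = 2·atan2(√a,√(1−a))
σ = 10.544° → d = Rσ = 6377·0.18402 = 1174 km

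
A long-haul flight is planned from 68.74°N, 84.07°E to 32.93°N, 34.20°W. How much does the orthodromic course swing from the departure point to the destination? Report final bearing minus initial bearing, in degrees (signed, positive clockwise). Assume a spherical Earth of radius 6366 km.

At departure: θ₁ = atan2(sin Δλ cos φ₂, cos φ₁ sin φ₂ − sin φ₁ cos φ₂ cos Δλ) = 307.52°
At arrival: θ₂ = atan2(sin Δλ cos φ₁, −cos φ₂ sin φ₁ + sin φ₂ cos φ₁ cos Δλ) = 200.04°
Δθ = θ₂ − θ₁ = -107.5°

-107.5°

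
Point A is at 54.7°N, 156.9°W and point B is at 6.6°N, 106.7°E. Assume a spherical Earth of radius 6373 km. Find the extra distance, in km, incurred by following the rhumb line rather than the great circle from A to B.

Great circle: cos σ = sin φ₁ sin φ₂ + cos φ₁ cos φ₂ cos Δλ,  σ = 1.5410 rad → d_gc = 9820.6 km
Rhumb line: Δψ = -1.0297, q = Δφ/Δψ = 0.8153, d_rh = R√(Δφ²+q²Δλ²) = 10249.3 km
Excess = 10249.3 − 9820.6 = 428.7 ≈ 429 km

429 km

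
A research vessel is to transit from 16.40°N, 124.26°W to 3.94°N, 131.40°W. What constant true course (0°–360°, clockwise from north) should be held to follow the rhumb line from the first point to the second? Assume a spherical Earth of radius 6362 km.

209.4°

Δψ = ln[tan(π/4+φ₂/2)/tan(π/4+φ₁/2)] = -0.2214
Δλ = -0.1246 rad (taken the short way round)
course = atan2(Δλ, Δψ) = 209.37°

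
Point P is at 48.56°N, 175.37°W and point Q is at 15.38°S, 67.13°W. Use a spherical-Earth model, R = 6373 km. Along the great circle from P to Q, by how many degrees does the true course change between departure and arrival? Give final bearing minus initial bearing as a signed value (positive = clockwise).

+49.9°

At departure: θ₁ = atan2(sin Δλ cos φ₂, cos φ₁ sin φ₂ − sin φ₁ cos φ₂ cos Δλ) = 86.83°
At arrival: θ₂ = atan2(sin Δλ cos φ₁, −cos φ₂ sin φ₁ + sin φ₂ cos φ₁ cos Δλ) = 136.74°
Δθ = θ₂ − θ₁ = +49.9°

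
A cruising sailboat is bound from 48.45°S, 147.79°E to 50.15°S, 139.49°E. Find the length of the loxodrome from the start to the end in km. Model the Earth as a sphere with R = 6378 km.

Δψ = ln[tan(π/4+φ₂/2)/tan(π/4+φ₁/2)] = -0.0455;  Δφ = -0.0297 rad,  Δλ = -0.1449 rad
q = Δφ/Δψ = 0.6520
d = R·√(Δφ² + q²Δλ²) = 6378·0.09900 = 631 km

631 km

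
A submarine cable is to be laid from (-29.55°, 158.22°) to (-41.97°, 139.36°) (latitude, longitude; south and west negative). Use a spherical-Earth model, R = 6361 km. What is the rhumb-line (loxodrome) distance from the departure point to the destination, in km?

2183 km

Δψ = ln[tan(π/4+φ₂/2)/tan(π/4+φ₁/2)] = -0.2682;  Δφ = -0.2168 rad,  Δλ = -0.3292 rad
q = Δφ/Δψ = 0.8082
d = R·√(Δφ² + q²Δλ²) = 6361·0.34317 = 2183 km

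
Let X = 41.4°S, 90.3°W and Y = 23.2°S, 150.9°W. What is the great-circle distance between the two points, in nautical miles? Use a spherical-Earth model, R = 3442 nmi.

cos σ = sin φ₁ sin φ₂ + cos φ₁ cos φ₂ cos Δλ
      = sin(-41.40°)sin(-23.20°) + cos(-41.40°)cos(-23.20°)cos(-60.60°) = 0.5990
σ = 53.204° → d = Rσ = 3442·0.92858 = 3196 nmi

3196 nmi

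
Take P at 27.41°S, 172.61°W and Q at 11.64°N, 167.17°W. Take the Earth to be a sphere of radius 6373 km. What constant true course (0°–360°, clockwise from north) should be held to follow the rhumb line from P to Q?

7.7°

Δψ = ln[tan(π/4+φ₂/2)/tan(π/4+φ₁/2)] = +0.7023
Δλ = +0.0949 rad (taken the short way round)
course = atan2(Δλ, Δψ) = 7.70°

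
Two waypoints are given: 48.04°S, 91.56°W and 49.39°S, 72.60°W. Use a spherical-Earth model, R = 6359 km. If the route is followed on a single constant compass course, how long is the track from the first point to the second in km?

Δψ = ln[tan(π/4+φ₂/2)/tan(π/4+φ₁/2)] = -0.0357;  Δφ = -0.0236 rad,  Δλ = +0.3309 rad
q = Δφ/Δψ = 0.6598
d = R·√(Δφ² + q²Δλ²) = 6359·0.21959 = 1396 km

1396 km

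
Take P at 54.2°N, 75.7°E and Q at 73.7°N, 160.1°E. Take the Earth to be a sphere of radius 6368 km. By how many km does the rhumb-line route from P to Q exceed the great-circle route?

Great circle: cos σ = sin φ₁ sin φ₂ + cos φ₁ cos φ₂ cos Δλ,  σ = 0.6526 rad → d_gc = 4156.0 km
Rhumb line: Δψ = +0.8133, q = Δφ/Δψ = 0.4185, d_rh = R√(Δφ²+q²Δλ²) = 4483.9 km
Excess = 4483.9 − 4156.0 = 327.9 ≈ 328 km

328 km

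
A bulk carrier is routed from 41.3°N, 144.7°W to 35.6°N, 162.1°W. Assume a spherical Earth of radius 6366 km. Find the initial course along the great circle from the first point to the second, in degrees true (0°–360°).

252.9°

N = sin Δλ·cos φ₂ = -0.2432;  D = cos φ₁ sin φ₂ − sin φ₁ cos φ₂ cos Δλ = -0.0748
initial course = atan2(N, D) = 252.91°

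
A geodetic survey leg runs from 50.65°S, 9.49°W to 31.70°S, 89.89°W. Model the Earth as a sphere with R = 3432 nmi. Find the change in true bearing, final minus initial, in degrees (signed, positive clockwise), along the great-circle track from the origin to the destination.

+58.9°

Initial bearing θ₁ = atan2(sin Δλ cos φ₂, cos φ₁ sin φ₂ − sin φ₁ cos φ₂ cos Δλ) = 255.08°
Final bearing θ₂ = (initial bearing from the destination back to the start) + 180° = 313.94°
Δθ = θ₂ − θ₁ = +58.9°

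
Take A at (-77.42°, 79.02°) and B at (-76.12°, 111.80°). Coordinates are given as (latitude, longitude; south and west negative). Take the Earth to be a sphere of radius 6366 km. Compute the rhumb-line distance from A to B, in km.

Δψ = ln[tan(π/4+φ₂/2)/tan(π/4+φ₁/2)] = +0.0992;  Δφ = +0.0227 rad,  Δλ = +0.5721 rad
q = Δφ/Δψ = 0.2287
d = R·√(Δφ² + q²Δλ²) = 6366·0.13278 = 845 km

845 km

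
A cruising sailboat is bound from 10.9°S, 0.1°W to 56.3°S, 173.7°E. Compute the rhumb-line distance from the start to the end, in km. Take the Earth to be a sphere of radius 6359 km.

16049 km

Δψ = ln[tan(π/4+φ₂/2)/tan(π/4+φ₁/2)] = -1.0031;  Δφ = -0.7924 rad,  Δλ = +3.0334 rad
q = Δφ/Δψ = 0.7900
d = R·√(Δφ² + q²Δλ²) = 6359·2.52389 = 16049 km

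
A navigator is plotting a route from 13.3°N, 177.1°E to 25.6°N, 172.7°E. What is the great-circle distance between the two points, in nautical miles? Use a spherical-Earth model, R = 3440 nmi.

Haversine: a = sin²(Δφ/2)+cos φ₁ cos φ₂ sin²(Δλ/2) = 0.01277;  σ = 2·atan2(√a,√(1−a))
σ = 12.977° → d = Rσ = 3440·0.22650 = 779 nmi

779 nmi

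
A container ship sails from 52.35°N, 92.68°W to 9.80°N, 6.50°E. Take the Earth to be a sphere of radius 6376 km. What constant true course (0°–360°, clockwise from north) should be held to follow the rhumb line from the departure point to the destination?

117.6°

Δψ = ln[tan(π/4+φ₂/2)/tan(π/4+φ₁/2)] = -0.9042
Δλ = +1.7310 rad (taken the short way round)
course = atan2(Δλ, Δψ) = 117.58°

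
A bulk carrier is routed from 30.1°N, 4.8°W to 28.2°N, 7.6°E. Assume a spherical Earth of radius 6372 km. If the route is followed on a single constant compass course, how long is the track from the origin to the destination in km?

1223 km

Δψ = ln[tan(π/4+φ₂/2)/tan(π/4+φ₁/2)] = -0.0380;  Δφ = -0.0332 rad,  Δλ = +0.2164 rad
q = Δφ/Δψ = 0.8733
d = R·√(Δφ² + q²Δλ²) = 6372·0.19188 = 1223 km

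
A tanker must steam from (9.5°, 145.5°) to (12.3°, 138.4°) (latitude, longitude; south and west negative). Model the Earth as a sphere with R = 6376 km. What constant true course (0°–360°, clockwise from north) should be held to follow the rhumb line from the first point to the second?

Δψ = ln[tan(π/4+φ₂/2)/tan(π/4+φ₁/2)] = +0.0498
Δλ = -0.1239 rad (taken the short way round)
course = atan2(Δλ, Δψ) = 291.88°

291.9°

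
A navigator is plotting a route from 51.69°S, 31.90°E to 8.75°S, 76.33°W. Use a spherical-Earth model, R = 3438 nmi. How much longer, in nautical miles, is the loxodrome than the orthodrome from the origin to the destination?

Great circle: cos σ = sin φ₁ sin φ₂ + cos φ₁ cos φ₂ cos Δλ,  σ = 1.6432 rad → d_gc = 5649.2 nmi
Rhumb line: Δψ = +0.9041, q = Δφ/Δψ = 0.8289, d_rh = R√(Δφ²+q²Δλ²) = 5968.3 nmi
Excess = 5968.3 − 5649.2 = 319.1 ≈ 319 nmi

319 nmi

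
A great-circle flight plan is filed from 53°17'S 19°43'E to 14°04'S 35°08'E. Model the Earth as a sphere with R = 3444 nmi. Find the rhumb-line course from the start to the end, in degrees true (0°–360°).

17.5°

Δψ = ln[tan(π/4+φ₂/2)/tan(π/4+φ₁/2)] = +0.8551
Δλ = +0.2691 rad (taken the short way round)
course = atan2(Δλ, Δψ) = 17.47°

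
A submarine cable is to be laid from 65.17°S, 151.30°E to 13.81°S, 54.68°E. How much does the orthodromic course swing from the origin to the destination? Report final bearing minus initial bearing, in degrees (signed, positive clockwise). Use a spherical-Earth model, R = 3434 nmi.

+76.8°

At departure: θ₁ = atan2(sin Δλ cos φ₂, cos φ₁ sin φ₂ − sin φ₁ cos φ₂ cos Δλ) = 258.18°
At arrival: θ₂ = atan2(sin Δλ cos φ₁, −cos φ₂ sin φ₁ + sin φ₂ cos φ₁ cos Δλ) = 334.96°
Δθ = θ₂ − θ₁ = +76.8°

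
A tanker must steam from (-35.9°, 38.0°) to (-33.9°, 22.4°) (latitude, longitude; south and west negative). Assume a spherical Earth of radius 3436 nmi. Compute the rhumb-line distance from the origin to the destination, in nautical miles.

Δψ = ln[tan(π/4+φ₂/2)/tan(π/4+φ₁/2)] = +0.0426;  Δφ = +0.0349 rad,  Δλ = -0.2723 rad
q = Δφ/Δψ = 0.8201
d = R·√(Δφ² + q²Δλ²) = 3436·0.22599 = 777 nmi

777 nmi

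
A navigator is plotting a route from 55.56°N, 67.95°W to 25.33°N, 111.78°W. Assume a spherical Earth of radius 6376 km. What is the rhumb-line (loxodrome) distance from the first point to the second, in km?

Δψ = ln[tan(π/4+φ₂/2)/tan(π/4+φ₁/2)] = -0.7142;  Δφ = -0.5276 rad,  Δλ = -0.7650 rad
q = Δφ/Δψ = 0.7388
d = R·√(Δφ² + q²Δλ²) = 6376·0.77316 = 4930 km

4930 km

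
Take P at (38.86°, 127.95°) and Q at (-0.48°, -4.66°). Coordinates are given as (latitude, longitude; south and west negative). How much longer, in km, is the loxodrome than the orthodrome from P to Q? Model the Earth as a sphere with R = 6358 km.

682 km

Great circle: cos σ = sin φ₁ sin φ₂ + cos φ₁ cos φ₂ cos Δλ,  σ = 2.1322 rad → d_gc = 13556.78 km
Rhumb line: Δψ = -0.7455, q = Δφ/Δψ = 0.9210, d_rh = R√(Δφ²+q²Δλ²) = 14238.34 km
Excess = 14238.34 − 13556.78 = 681.56 ≈ 682 km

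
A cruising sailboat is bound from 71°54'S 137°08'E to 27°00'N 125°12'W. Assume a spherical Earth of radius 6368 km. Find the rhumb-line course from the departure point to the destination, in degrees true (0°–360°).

Meridional parts: M(φ₁)=-1.8371, M(φ₂)=+0.4897 → ΔM = +2.3268;  Δλ = +1.7046 rad
tan C = Δλ / ΔM = +0.7326 → C = 36.23°

36.2°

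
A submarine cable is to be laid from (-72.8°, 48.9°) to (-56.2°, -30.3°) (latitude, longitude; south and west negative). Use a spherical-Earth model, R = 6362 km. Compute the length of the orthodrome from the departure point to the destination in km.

cos σ = sin φ₁ sin φ₂ + cos φ₁ cos φ₂ cos Δλ
      = sin(-72.80°)sin(-56.20°) + cos(-72.80°)cos(-56.20°)cos(-79.20°) = 0.8246
σ = 34.447° → d = Rσ = 6362·0.60122 = 3825 km

3825 km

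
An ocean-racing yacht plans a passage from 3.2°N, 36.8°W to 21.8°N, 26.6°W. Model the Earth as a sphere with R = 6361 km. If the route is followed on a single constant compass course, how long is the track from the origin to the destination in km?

2340 km

Δψ = ln[tan(π/4+φ₂/2)/tan(π/4+φ₁/2)] = +0.3341;  Δφ = +0.3246 rad,  Δλ = +0.1780 rad
q = Δφ/Δψ = 0.9716
d = R·√(Δφ² + q²Δλ²) = 6361·0.36783 = 2340 km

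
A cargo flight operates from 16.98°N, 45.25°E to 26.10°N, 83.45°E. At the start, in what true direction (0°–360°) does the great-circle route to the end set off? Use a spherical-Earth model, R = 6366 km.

θ = atan2( sin Δλ·cos φ₂ ,  cos φ₁ sin φ₂ − sin φ₁ cos φ₂ cos Δλ )
  = atan2(+0.5553, +0.2147) = 68.87°

68.9°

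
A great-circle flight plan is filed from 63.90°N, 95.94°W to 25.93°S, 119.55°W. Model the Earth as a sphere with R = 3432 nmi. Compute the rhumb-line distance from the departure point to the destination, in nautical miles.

Δψ = ln[tan(π/4+φ₂/2)/tan(π/4+φ₁/2)] = -1.9308;  Δφ = -1.5678 rad,  Δλ = -0.4121 rad
q = Δφ/Δψ = 0.8120
d = R·√(Δφ² + q²Δλ²) = 3432·1.60314 = 5502 nmi

5502 nmi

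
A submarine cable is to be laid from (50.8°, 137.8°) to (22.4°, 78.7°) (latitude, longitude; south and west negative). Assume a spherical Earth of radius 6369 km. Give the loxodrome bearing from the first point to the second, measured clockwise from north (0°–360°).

Meridional parts: M(φ₁)=+1.0326, M(φ₂)=+0.4013 → ΔM = -0.6313;  Δλ = -1.0315 rad
tan C = Δλ / ΔM = +1.6340 → C = 238.53°

238.5°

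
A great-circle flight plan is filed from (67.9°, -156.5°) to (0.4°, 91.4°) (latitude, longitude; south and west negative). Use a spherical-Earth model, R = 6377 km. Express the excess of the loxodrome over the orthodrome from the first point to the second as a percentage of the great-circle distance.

8.0%

Great circle: σ = 1.7063 rad → d_gc = Rσ = 10881.0 km
Rhumb: Δφ = -1.1781, Δλ = -1.9565, Δψ = -1.6263, q = Δφ/Δψ = 0.7244 → d_rh = R√(Δφ²+q²Δλ²) = 11752.8 km
Excess = (11752.8 − 10881.0) / 10881.0 = 871.8 / 10881.0 = 8.01% ≈ 8.0%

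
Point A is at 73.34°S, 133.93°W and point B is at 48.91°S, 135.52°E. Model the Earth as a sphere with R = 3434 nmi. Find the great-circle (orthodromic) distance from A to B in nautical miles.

cos σ = sin φ₁ sin φ₂ + cos φ₁ cos φ₂ cos Δλ
      = sin(-73.34°)sin(-48.91°) + cos(-73.34°)cos(-48.91°)cos(-90.55°) = 0.7202
σ = 43.926° → d = Rσ = 3434·0.76666 = 2633 nmi

2633 nmi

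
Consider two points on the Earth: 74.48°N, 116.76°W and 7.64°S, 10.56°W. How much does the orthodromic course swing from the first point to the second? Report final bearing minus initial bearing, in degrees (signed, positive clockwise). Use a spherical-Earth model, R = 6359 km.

+88.4°

At departure: θ₁ = atan2(sin Δλ cos φ₂, cos φ₁ sin φ₂ − sin φ₁ cos φ₂ cos Δλ) = 76.37°
At arrival: θ₂ = atan2(sin Δλ cos φ₁, −cos φ₂ sin φ₁ + sin φ₂ cos φ₁ cos Δλ) = 164.79°
Δθ = θ₂ − θ₁ = +88.4°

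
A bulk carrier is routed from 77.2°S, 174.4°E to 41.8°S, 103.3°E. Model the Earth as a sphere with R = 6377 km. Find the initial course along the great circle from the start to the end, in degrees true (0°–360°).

277.1°

N = sin Δλ·cos φ₂ = -0.7053;  D = cos φ₁ sin φ₂ − sin φ₁ cos φ₂ cos Δλ = +0.0878
initial course = atan2(N, D) = 277.10°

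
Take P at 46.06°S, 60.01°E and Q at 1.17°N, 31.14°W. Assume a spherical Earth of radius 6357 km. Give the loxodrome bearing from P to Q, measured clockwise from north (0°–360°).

300.3°

Meridional parts: M(φ₁)=-0.9078, M(φ₂)=+0.0204 → ΔM = +0.9282;  Δλ = -1.5909 rad
tan C = Δλ / ΔM = -1.7139 → C = 300.26°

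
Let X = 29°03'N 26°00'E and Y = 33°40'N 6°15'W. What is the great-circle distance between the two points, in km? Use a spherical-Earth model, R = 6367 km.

cos σ = sin φ₁ sin φ₂ + cos φ₁ cos φ₂ cos Δλ
      = sin(29.05°)sin(33.67°) + cos(29.05°)cos(33.67°)cos(-32.25°) = 0.8845
σ = 27.809° → d = Rσ = 6367·0.48535 = 3090 km

3090 km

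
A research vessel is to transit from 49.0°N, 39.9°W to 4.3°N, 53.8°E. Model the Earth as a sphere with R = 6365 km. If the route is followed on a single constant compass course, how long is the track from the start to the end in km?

Δψ = ln[tan(π/4+φ₂/2)/tan(π/4+φ₁/2)] = -0.9087;  Δφ = -0.7802 rad,  Δλ = +1.6354 rad
q = Δφ/Δψ = 0.8586
d = R·√(Δφ² + q²Δλ²) = 6365·1.60625 = 10224 km

10224 km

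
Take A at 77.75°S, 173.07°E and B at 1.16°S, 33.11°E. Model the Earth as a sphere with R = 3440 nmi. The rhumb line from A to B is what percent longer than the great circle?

Great circle: σ = 1.7139 rad → d_gc = Rσ = 5895.8 nmi
Rhumb: Δφ = +1.3367, Δλ = -2.4428, Δψ = +2.2118, q = Δφ/Δψ = 0.6044 → d_rh = R√(Δφ²+q²Δλ²) = 6851.1 nmi
Excess = (6851.1 − 5895.8) / 5895.8 = 955.3 / 5895.8 = 16.20% ≈ 16.2%

16.2%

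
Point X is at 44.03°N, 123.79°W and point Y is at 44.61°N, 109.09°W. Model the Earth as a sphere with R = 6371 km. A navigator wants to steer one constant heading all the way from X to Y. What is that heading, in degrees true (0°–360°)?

86.8°

Meridional parts: M(φ₁)=+0.8576, M(φ₂)=+0.8718 → ΔM = +0.0141;  Δλ = +0.2566 rad
tan C = Δλ / ΔM = +18.1327 → C = 86.84°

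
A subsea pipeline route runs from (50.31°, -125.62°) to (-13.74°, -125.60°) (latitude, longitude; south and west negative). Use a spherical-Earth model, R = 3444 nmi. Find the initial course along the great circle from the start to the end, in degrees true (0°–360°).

N = sin Δλ·cos φ₂ = +0.0003;  D = cos φ₁ sin φ₂ − sin φ₁ cos φ₂ cos Δλ = -0.8992
initial course = atan2(N, D) = 179.98°

180.0°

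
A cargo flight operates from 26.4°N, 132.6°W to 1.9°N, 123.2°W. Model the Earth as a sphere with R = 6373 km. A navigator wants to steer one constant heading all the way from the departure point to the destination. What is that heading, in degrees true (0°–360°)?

Δψ = ln[tan(π/4+φ₂/2)/tan(π/4+φ₁/2)] = -0.4448
Δλ = +0.1641 rad (taken the short way round)
course = atan2(Δλ, Δψ) = 159.75°

159.8°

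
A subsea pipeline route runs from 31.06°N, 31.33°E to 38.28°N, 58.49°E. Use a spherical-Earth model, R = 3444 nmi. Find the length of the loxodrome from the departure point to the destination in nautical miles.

Rhumb course C = atan2(Δλ, Δψ) with Δψ = ln[tan(π/4+φ₂/2)/tan(π/4+φ₁/2)] = +0.1534, Δλ = +0.4740 → C = 72.07°
d = R·|Δφ| / |cos C| = 3444·0.12601 / 0.30792 = 1409 nmi

1409 nmi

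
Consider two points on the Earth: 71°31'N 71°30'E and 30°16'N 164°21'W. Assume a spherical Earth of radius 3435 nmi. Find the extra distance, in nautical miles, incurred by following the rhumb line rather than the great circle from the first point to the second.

Great circle: cos σ = sin φ₁ sin φ₂ + cos φ₁ cos φ₂ cos Δλ,  σ = 1.2405 rad → d_gc = 4261.1 nmi
Rhumb line: Δψ = -1.2611, q = Δφ/Δψ = 0.5709, d_rh = R√(Δφ²+q²Δλ²) = 4916.4 nmi
Excess = 4916.4 − 4261.1 = 655.3 ≈ 655 nmi

655 nmi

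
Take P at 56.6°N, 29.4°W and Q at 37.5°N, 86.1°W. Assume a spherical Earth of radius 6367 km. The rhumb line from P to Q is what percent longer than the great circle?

2.3%

Great circle: σ = 0.7258 rad → d_gc = Rσ = 4620.9 km
Rhumb: Δφ = -0.3334, Δλ = -0.9896, Δψ = -0.4970, q = Δφ/Δψ = 0.6708 → d_rh = R√(Δφ²+q²Δλ²) = 4729.4 km
Excess = (4729.4 − 4620.9) / 4620.9 = 108.5 / 4620.9 = 2.348% ≈ 2.3%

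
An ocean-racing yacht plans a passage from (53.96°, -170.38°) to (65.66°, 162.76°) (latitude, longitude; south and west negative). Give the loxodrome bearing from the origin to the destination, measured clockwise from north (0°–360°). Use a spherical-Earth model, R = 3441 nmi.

Meridional parts: M(φ₁)=+1.1230, M(φ₂)=+1.5341 → ΔM = +0.4111;  Δλ = -0.4688 rad
tan C = Δλ / ΔM = -1.1404 → C = 311.25°

311.2°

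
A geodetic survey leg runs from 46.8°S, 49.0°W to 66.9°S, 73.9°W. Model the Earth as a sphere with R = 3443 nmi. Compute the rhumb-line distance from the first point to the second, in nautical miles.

1445 nmi

Δψ = ln[tan(π/4+φ₂/2)/tan(π/4+φ₁/2)] = -0.6613;  Δφ = -0.3508 rad,  Δλ = -0.4346 rad
q = Δφ/Δψ = 0.5305
d = R·√(Δφ² + q²Δλ²) = 3443·0.41978 = 1445 nmi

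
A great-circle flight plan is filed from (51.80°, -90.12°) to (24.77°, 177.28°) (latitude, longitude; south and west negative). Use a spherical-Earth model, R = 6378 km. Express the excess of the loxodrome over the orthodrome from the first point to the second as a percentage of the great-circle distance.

5.2%

Great circle: σ = 1.2621 rad → d_gc = Rσ = 8049.9 km
Rhumb: Δφ = -0.4718, Δλ = -1.6162, Δψ = -0.6141, q = Δφ/Δψ = 0.7683 → d_rh = R√(Δφ²+q²Δλ²) = 8471.7 km
Excess = (8471.7 − 8049.9) / 8049.9 = 421.8 / 8049.9 = 5.24% ≈ 5.2%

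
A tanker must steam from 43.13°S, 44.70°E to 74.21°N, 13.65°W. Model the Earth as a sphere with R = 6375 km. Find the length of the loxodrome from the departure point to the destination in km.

13886 km

Δψ = ln[tan(π/4+φ₂/2)/tan(π/4+φ₁/2)] = +2.8116;  Δφ = +2.0480 rad,  Δλ = -1.0184 rad
q = Δφ/Δψ = 0.7284
d = R·√(Δφ² + q²Δλ²) = 6375·2.17818 = 13886 km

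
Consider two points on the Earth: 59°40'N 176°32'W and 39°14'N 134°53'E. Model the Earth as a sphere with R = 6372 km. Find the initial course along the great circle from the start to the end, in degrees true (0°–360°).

θ = atan2( sin Δλ·cos φ₂ ,  cos φ₁ sin φ₂ − sin φ₁ cos φ₂ cos Δλ )
  = atan2(-0.5809, -0.1228) = 258.06°

258.1°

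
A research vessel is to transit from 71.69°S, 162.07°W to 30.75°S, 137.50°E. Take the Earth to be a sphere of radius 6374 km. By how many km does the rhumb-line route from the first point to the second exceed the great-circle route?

177 km

Great circle: cos σ = sin φ₁ sin φ₂ + cos φ₁ cos φ₂ cos Δλ,  σ = 0.9038 rad → d_gc = 5760.7 km
Rhumb line: Δψ = +1.2609, q = Δφ/Δψ = 0.5667, d_rh = R√(Δφ²+q²Δλ²) = 5937.8 km
Excess = 5937.8 − 5760.7 = 177.1 ≈ 177 km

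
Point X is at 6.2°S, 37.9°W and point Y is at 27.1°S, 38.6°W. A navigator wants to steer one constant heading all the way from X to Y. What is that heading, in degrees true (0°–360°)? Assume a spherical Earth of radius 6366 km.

Meridional parts: M(φ₁)=-0.1084, M(φ₂)=-0.4917 → ΔM = -0.3833;  Δλ = -0.0122 rad
tan C = Δλ / ΔM = +0.0319 → C = 181.83°

181.8°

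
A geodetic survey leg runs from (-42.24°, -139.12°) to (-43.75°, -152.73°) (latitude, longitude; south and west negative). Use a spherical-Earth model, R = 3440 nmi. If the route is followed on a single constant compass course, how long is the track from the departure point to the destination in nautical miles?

604 nmi

Rhumb course C = atan2(Δλ, Δψ) with Δψ = ln[tan(π/4+φ₂/2)/tan(π/4+φ₁/2)] = -0.0360, Δλ = -0.2375 → C = 261.37°
d = R·|Δφ| / |cos C| = 3440·0.02635 / 0.14999 = 604 nmi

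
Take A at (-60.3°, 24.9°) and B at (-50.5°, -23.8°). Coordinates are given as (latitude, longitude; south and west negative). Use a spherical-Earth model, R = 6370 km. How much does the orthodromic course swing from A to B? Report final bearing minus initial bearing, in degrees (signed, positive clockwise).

+41.0°

Initial bearing θ₁ = atan2(sin Δλ cos φ₂, cos φ₁ sin φ₂ − sin φ₁ cos φ₂ cos Δλ) = 267.89°
Final bearing θ₂ = (initial bearing from the destination back to the start) + 180° = 308.89°
Δθ = θ₂ − θ₁ = +41.0°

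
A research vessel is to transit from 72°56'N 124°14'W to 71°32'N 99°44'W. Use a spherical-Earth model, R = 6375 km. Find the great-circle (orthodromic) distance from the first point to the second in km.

cos σ = sin φ₁ sin φ₂ + cos φ₁ cos φ₂ cos Δλ
      = sin(72.93°)sin(71.53°) + cos(72.93°)cos(71.53°)cos(24.50°) = 0.9913
σ = 7.550° → d = Rσ = 6375·0.13177 = 840 km

840 km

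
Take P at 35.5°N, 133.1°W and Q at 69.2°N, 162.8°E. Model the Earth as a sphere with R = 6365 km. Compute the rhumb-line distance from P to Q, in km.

Rhumb course C = atan2(Δλ, Δψ) with Δψ = ln[tan(π/4+φ₂/2)/tan(π/4+φ₁/2)] = +1.0318, Δλ = -1.1188 → C = 312.69°
d = R·|Δφ| / |cos C| = 6365·0.58818 / 0.67797 = 5522 km

5522 km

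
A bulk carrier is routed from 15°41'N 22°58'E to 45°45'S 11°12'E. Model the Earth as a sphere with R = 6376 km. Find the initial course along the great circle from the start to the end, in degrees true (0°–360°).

θ = atan2( sin Δλ·cos φ₂ ,  cos φ₁ sin φ₂ − sin φ₁ cos φ₂ cos Δλ )
  = atan2(-0.1423, -0.8743) = 189.24°

189.2°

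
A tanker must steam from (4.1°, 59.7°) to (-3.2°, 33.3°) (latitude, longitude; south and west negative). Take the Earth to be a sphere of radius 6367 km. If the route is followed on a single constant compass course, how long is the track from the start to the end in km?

3042 km

Δψ = ln[tan(π/4+φ₂/2)/tan(π/4+φ₁/2)] = -0.1275;  Δφ = -0.1274 rad,  Δλ = -0.4608 rad
q = Δφ/Δψ = 0.9993
d = R·√(Δφ² + q²Δλ²) = 6367·0.47774 = 3042 km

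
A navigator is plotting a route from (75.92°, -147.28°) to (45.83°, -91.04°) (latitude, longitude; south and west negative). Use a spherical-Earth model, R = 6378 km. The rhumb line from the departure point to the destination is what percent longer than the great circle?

3.1%

Great circle: σ = 0.6601 rad → d_gc = Rσ = 4210.2 km
Rhumb: Δφ = -0.5252, Δλ = +0.9816, Δψ = -1.1896, q = Δφ/Δψ = 0.4415 → d_rh = R√(Δφ²+q²Δλ²) = 4342.6 km
Excess = (4342.6 − 4210.2) / 4210.2 = 132.4 / 4210.2 = 3.14% ≈ 3.1%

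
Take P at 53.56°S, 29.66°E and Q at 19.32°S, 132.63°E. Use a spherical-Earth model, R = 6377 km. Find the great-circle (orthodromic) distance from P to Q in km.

9119 km

Haversine: a = sin²(Δφ/2)+cos φ₁ cos φ₂ sin²(Δλ/2) = 0.42982;  σ = 2·atan2(√a,√(1−a))
σ = 81.932° → d = Rσ = 6377·1.42998 = 9119 km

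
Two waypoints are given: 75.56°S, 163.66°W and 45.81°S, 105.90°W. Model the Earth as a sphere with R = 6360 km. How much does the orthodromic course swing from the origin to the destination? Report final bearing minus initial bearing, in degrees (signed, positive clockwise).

Initial bearing θ₁ = atan2(sin Δλ cos φ₂, cos φ₁ sin φ₂ − sin φ₁ cos φ₂ cos Δλ) = 72.91°
Final bearing θ₂ = (initial bearing from the destination back to the start) + 180° = 20.00°
Δθ = θ₂ − θ₁ = -52.9°

-52.9°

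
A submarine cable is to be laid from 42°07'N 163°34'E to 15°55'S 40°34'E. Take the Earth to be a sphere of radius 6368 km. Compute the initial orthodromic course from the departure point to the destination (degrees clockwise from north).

N = sin Δλ·cos φ₂ = -0.8065;  D = cos φ₁ sin φ₂ − sin φ₁ cos φ₂ cos Δλ = +0.1478
initial course = atan2(N, D) = 280.39°

280.4°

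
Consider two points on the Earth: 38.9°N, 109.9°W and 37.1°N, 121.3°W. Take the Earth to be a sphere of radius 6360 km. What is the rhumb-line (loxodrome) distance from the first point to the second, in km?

Rhumb course C = atan2(Δλ, Δψ) with Δψ = ln[tan(π/4+φ₂/2)/tan(π/4+φ₁/2)] = -0.0399, Δλ = -0.1990 → C = 258.67°
d = R·|Δφ| / |cos C| = 6360·0.03142 / 0.19648 = 1017 km

1017 km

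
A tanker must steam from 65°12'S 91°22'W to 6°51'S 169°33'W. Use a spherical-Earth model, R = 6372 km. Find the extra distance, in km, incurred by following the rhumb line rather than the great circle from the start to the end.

Great circle: cos σ = sin φ₁ sin φ₂ + cos φ₁ cos φ₂ cos Δλ,  σ = 1.3760 rad → d_gc = 8768.0 km
Rhumb line: Δψ = +1.3949, q = Δφ/Δψ = 0.7301, d_rh = R√(Δφ²+q²Δλ²) = 9077.9 km
Excess = 9077.9 − 8768.0 = 309.9 ≈ 310 km

310 km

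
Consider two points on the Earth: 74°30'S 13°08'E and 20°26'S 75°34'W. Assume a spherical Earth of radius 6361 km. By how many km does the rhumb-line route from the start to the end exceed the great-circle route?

Great circle: cos σ = sin φ₁ sin φ₂ + cos φ₁ cos φ₂ cos Δλ,  σ = 1.2216 rad → d_gc = 7770.88 km
Rhumb line: Δψ = +1.6300, q = Δφ/Δψ = 0.5789, d_rh = R√(Δφ²+q²Δλ²) = 8278.39 km
Excess = 8278.39 − 7770.88 = 507.51 ≈ 508 km

508 km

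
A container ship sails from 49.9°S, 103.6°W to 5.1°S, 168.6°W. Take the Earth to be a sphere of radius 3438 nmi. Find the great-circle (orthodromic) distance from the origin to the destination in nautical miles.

4211 nmi

Haversine: a = sin²(Δφ/2)+cos φ₁ cos φ₂ sin²(Δλ/2) = 0.33043;  σ = 2·atan2(√a,√(1−a))
σ = 70.176° → d = Rσ = 3438·1.22480 = 4211 nmi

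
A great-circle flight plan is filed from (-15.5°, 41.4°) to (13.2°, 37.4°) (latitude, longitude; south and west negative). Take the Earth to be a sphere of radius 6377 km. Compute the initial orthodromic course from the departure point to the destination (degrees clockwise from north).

351.9°

θ = atan2( sin Δλ·cos φ₂ ,  cos φ₁ sin φ₂ − sin φ₁ cos φ₂ cos Δλ )
  = atan2(-0.0679, +0.4796) = 351.94°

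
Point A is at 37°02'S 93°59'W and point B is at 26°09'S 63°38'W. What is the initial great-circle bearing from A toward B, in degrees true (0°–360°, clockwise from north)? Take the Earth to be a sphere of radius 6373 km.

θ = atan2( sin Δλ·cos φ₂ ,  cos φ₁ sin φ₂ − sin φ₁ cos φ₂ cos Δλ )
  = atan2(+0.4536, +0.1147) = 75.81°

75.8°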